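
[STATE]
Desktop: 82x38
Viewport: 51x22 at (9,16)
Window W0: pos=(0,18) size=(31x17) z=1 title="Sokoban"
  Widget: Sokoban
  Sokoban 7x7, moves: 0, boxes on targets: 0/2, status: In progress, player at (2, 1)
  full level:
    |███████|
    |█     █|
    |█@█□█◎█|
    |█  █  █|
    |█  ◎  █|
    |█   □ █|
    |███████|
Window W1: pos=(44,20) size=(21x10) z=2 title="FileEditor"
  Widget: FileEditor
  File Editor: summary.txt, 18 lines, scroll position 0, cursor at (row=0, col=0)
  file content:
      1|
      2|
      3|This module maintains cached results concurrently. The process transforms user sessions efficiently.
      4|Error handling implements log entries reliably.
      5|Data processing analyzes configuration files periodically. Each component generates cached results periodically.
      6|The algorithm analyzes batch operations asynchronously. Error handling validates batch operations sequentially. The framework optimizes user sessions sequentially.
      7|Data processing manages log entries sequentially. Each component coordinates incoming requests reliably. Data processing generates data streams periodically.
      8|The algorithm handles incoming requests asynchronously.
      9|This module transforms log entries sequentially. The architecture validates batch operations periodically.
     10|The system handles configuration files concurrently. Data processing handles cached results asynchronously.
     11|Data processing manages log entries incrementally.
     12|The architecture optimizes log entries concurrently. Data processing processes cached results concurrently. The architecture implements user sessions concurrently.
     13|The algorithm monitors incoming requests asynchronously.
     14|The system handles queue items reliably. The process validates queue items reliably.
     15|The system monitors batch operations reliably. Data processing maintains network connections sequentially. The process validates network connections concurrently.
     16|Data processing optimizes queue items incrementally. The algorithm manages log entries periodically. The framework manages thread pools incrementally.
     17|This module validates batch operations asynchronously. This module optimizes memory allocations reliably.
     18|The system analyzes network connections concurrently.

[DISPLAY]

                                                   
                                                   
━━━━━━━━━━━━━━━━━━━━━┓                             
                     ┃                             
─────────────────────┨             ┏━━━━━━━━━━━━━━━
                     ┃             ┃ FileEditor    
                     ┃             ┠───────────────
                     ┃             ┃█              
                     ┃             ┃               
                     ┃             ┃This module mai
                     ┃             ┃Error handling 
                     ┃             ┃Data processing
  0/2                ┃             ┃The algorithm a
                     ┃             ┗━━━━━━━━━━━━━━━
                     ┃                             
                     ┃                             
                     ┃                             
                     ┃                             
━━━━━━━━━━━━━━━━━━━━━┛                             
                                                   
                                                   
                                                   


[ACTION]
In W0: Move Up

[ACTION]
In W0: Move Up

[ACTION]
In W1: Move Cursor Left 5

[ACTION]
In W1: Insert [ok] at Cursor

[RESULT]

                                                   
                                                   
━━━━━━━━━━━━━━━━━━━━━┓                             
                     ┃                             
─────────────────────┨             ┏━━━━━━━━━━━━━━━
                     ┃             ┃ FileEditor    
                     ┃             ┠───────────────
                     ┃             ┃ok█            
                     ┃             ┃               
                     ┃             ┃This module mai
                     ┃             ┃Error handling 
                     ┃             ┃Data processing
  0/2                ┃             ┃The algorithm a
                     ┃             ┗━━━━━━━━━━━━━━━
                     ┃                             
                     ┃                             
                     ┃                             
                     ┃                             
━━━━━━━━━━━━━━━━━━━━━┛                             
                                                   
                                                   
                                                   


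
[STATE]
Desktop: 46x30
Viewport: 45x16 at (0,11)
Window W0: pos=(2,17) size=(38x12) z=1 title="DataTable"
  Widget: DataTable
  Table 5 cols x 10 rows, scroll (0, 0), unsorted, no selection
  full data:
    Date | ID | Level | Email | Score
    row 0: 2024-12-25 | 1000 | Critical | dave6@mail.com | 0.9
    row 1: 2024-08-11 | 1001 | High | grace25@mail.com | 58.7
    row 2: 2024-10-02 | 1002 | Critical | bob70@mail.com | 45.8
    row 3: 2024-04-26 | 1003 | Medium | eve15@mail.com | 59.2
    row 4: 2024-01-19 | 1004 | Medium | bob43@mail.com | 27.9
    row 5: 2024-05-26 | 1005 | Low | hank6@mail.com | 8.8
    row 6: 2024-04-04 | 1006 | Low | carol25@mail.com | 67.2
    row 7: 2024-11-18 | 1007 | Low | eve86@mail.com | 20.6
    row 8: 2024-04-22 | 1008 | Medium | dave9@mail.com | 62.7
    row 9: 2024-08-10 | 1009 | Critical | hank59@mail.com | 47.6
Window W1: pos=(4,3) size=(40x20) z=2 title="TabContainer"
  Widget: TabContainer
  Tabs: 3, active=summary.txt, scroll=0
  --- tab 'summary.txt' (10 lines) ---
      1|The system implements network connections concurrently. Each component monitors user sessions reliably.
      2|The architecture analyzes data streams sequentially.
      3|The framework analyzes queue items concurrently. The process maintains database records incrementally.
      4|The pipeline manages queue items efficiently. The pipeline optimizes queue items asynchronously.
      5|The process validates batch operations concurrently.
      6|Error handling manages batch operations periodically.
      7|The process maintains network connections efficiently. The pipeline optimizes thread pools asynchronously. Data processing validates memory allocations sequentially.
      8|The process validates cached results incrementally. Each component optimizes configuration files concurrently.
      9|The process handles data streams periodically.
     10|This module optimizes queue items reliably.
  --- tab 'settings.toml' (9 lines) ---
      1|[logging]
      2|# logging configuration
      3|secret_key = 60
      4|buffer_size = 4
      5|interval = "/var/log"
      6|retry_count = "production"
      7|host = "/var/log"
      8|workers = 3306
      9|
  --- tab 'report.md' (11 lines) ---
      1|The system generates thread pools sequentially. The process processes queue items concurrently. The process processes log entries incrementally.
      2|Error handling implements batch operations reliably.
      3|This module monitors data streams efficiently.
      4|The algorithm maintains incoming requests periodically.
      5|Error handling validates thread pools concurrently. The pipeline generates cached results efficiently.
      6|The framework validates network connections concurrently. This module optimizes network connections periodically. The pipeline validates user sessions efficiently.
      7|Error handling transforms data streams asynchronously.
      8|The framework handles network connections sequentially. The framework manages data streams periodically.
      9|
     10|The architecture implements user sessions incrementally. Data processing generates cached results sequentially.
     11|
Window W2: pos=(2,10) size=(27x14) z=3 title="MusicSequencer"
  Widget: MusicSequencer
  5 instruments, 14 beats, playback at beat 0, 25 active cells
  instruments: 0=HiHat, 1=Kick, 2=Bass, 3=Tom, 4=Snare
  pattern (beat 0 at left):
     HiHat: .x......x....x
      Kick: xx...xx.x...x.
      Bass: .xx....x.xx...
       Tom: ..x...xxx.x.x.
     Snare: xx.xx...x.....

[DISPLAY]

  ┃ MusicSequencer          ┃ue items effic┃ 
  ┠─────────────────────────┨tch operations┃ 
  ┃      ▼1234567890123     ┃atch operation┃ 
  ┃ HiHat·█······█····█     ┃twork connecti┃ 
  ┃  Kick██···██·█···█·     ┃ched results i┃ 
  ┃  Bass·██····█·██···     ┃ streams perio┃ 
  ┃   Tom··█···███·█·█·     ┃eue items reli┃ 
  ┃ Snare██·██···█·····     ┃              ┃ 
  ┃                         ┃              ┃ 
  ┃                         ┃              ┃ 
  ┃                         ┃              ┃ 
  ┃                         ┃━━━━━━━━━━━━━━┛ 
  ┗━━━━━━━━━━━━━━━━━━━━━━━━━┛race25@mai┃     
  ┃2024-10-02│1002│Critical│bob70@mail.┃     
  ┃2024-04-26│1003│Medium  │eve15@mail.┃     
  ┃2024-01-19│1004│Medium  │bob43@mail.┃     


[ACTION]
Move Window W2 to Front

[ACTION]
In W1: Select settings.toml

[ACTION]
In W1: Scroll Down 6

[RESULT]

  ┃ MusicSequencer          ┃              ┃ 
  ┠─────────────────────────┨              ┃ 
  ┃      ▼1234567890123     ┃              ┃ 
  ┃ HiHat·█······█····█     ┃              ┃ 
  ┃  Kick██···██·█···█·     ┃              ┃ 
  ┃  Bass·██····█·██···     ┃              ┃ 
  ┃   Tom··█···███·█·█·     ┃              ┃ 
  ┃ Snare██·██···█·····     ┃              ┃ 
  ┃                         ┃              ┃ 
  ┃                         ┃              ┃ 
  ┃                         ┃              ┃ 
  ┃                         ┃━━━━━━━━━━━━━━┛ 
  ┗━━━━━━━━━━━━━━━━━━━━━━━━━┛race25@mai┃     
  ┃2024-10-02│1002│Critical│bob70@mail.┃     
  ┃2024-04-26│1003│Medium  │eve15@mail.┃     
  ┃2024-01-19│1004│Medium  │bob43@mail.┃     


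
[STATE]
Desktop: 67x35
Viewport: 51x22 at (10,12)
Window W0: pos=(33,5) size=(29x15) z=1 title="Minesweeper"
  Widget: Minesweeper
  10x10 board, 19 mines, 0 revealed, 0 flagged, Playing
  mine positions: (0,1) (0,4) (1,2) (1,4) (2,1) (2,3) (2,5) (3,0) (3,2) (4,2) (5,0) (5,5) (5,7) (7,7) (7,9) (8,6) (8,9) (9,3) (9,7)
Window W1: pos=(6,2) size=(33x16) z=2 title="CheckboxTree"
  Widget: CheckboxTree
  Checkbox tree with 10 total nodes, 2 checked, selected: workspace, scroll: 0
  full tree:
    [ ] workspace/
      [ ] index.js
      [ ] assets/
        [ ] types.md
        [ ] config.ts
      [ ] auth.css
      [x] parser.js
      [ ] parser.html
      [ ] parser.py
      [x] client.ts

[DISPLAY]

[ ] parser.html             ┃■■■■■                 
[ ] parser.py               ┃■■■■■                 
[x] client.ts               ┃■■■■■                 
                            ┃■■■■■                 
                            ┃■■■■■                 
━━━━━━━━━━━━━━━━━━━━━━━━━━━━┛■■■■■                 
                       ┃                           
                       ┗━━━━━━━━━━━━━━━━━━━━━━━━━━━
                                                   
                                                   
                                                   
                                                   
                                                   
                                                   
                                                   
                                                   
                                                   
                                                   
                                                   
                                                   
                                                   
                                                   


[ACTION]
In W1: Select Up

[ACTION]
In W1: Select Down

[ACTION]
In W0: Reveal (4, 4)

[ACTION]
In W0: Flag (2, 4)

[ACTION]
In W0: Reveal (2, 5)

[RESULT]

[ ] parser.html             ┃■■■■■                 
[ ] parser.py               ┃✹■✹■■                 
[x] client.ts               ┃■■■■■                 
                            ┃■■✹■✹                 
                            ┃■✹■■✹                 
━━━━━━━━━━━━━━━━━━━━━━━━━━━━┛■■✹■■                 
                       ┃                           
                       ┗━━━━━━━━━━━━━━━━━━━━━━━━━━━
                                                   
                                                   
                                                   
                                                   
                                                   
                                                   
                                                   
                                                   
                                                   
                                                   
                                                   
                                                   
                                                   
                                                   


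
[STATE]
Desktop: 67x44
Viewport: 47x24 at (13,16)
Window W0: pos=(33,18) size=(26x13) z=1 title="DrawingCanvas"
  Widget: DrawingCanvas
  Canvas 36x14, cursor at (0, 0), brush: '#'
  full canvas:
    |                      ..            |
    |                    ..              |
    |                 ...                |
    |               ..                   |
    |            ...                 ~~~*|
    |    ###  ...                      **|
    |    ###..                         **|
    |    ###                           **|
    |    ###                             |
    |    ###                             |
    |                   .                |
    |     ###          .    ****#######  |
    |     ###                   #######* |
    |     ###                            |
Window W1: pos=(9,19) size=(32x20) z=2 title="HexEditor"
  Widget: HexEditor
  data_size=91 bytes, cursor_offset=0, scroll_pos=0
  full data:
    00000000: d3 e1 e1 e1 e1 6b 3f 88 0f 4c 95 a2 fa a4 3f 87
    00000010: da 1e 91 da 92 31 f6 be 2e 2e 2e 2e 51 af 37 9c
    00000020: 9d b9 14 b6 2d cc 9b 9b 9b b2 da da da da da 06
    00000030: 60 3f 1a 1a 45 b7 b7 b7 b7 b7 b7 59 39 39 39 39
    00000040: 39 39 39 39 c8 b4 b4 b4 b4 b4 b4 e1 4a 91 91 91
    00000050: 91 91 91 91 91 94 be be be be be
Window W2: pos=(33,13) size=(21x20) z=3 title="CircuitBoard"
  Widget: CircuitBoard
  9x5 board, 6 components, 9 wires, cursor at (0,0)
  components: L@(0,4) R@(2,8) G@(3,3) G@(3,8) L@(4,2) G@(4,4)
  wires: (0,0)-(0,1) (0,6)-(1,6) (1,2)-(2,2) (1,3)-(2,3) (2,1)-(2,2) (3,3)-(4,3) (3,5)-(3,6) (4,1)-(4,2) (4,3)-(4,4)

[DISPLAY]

                    ┃   0 1 2 3 4 5 6 7 ┃      
                    ┃0  [.]─ ·          ┃      
                    ┃                   ┃━━━━┓ 
━━━━━━━━━━━━━━━━━━━━┃1           ·   ·  ┃    ┃ 
xEditor             ┃            │   │  ┃────┨ 
────────────────────┃2       · ─ ·   ·  ┃  ..┃ 
00000  D3 e1 e1 e1 e┃                   ┃..  ┃ 
00010  da 1e 91 da 9┃3               G  ┃    ┃ 
00020  9d b9 14 b6 2┃                │  ┃    ┃ 
00030  60 3f 1a 1a 4┃4       · ─ L   · ─┃    ┃ 
00040  39 39 39 39 c┃Cursor: (0,0)      ┃    ┃ 
00050  91 91 91 91 9┃                   ┃    ┃ 
                    ┃                   ┃    ┃ 
                    ┃                   ┃    ┃ 
                    ┃                   ┃━━━━┛ 
                    ┃                   ┃      
                    ┗━━━━━━━━━━━━━━━━━━━┛      
                           ┃                   
                           ┃                   
                           ┃                   
                           ┃                   
                           ┃                   
━━━━━━━━━━━━━━━━━━━━━━━━━━━┛                   
                                               


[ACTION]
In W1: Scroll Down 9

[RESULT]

                    ┃   0 1 2 3 4 5 6 7 ┃      
                    ┃0  [.]─ ·          ┃      
                    ┃                   ┃━━━━┓ 
━━━━━━━━━━━━━━━━━━━━┃1           ·   ·  ┃    ┃ 
xEditor             ┃            │   │  ┃────┨ 
────────────────────┃2       · ─ ·   ·  ┃  ..┃ 
00050  91 91 91 91 9┃                   ┃..  ┃ 
                    ┃3               G  ┃    ┃ 
                    ┃                │  ┃    ┃ 
                    ┃4       · ─ L   · ─┃    ┃ 
                    ┃Cursor: (0,0)      ┃    ┃ 
                    ┃                   ┃    ┃ 
                    ┃                   ┃    ┃ 
                    ┃                   ┃    ┃ 
                    ┃                   ┃━━━━┛ 
                    ┃                   ┃      
                    ┗━━━━━━━━━━━━━━━━━━━┛      
                           ┃                   
                           ┃                   
                           ┃                   
                           ┃                   
                           ┃                   
━━━━━━━━━━━━━━━━━━━━━━━━━━━┛                   
                                               


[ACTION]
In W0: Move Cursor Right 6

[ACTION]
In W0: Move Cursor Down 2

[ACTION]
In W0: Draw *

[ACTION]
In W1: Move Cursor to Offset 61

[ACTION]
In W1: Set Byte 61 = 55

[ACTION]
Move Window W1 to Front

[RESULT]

                    ┃   0 1 2 3 4 5 6 7 ┃      
                    ┃0  [.]─ ·          ┃      
                    ┃                   ┃━━━━┓ 
━━━━━━━━━━━━━━━━━━━━━━━━━━━┓     ·   ·  ┃    ┃ 
xEditor                    ┃     │   │  ┃────┨ 
───────────────────────────┨ · ─ ·   ·  ┃  ..┃ 
00050  91 91 91 91 91 94 be┃            ┃..  ┃ 
                           ┃         G  ┃    ┃ 
                           ┃         │  ┃    ┃ 
                           ┃ · ─ L   · ─┃    ┃ 
                           ┃ (0,0)      ┃    ┃ 
                           ┃            ┃    ┃ 
                           ┃            ┃    ┃ 
                           ┃            ┃    ┃ 
                           ┃            ┃━━━━┛ 
                           ┃            ┃      
                           ┃━━━━━━━━━━━━┛      
                           ┃                   
                           ┃                   
                           ┃                   
                           ┃                   
                           ┃                   
━━━━━━━━━━━━━━━━━━━━━━━━━━━┛                   
                                               


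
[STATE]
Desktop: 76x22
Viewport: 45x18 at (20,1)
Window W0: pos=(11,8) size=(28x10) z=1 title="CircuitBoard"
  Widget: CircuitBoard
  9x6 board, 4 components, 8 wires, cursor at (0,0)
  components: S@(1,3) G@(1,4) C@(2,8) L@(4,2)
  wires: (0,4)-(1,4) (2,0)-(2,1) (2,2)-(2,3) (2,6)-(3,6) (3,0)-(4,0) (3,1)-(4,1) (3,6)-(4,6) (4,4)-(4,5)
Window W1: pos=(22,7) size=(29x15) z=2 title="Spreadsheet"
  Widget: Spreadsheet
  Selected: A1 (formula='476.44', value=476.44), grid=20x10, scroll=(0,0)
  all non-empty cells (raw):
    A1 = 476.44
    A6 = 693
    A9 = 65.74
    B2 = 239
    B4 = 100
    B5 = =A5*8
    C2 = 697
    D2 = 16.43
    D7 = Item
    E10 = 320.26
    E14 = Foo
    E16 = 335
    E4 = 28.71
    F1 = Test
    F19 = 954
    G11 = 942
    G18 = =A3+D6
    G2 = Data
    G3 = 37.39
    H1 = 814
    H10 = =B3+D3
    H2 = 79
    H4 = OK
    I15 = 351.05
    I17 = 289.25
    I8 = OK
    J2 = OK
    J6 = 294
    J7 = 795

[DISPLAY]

                                             
                                             
                                             
                                             
                                             
                                             
  ┏━━━━━━━━━━━━━━━━━━━━━━━━━━━┓              
━━┃ Spreadsheet               ┃              
Bo┠───────────────────────────┨              
──┃A1: 476.44                 ┃              
 3┃       A       B       C   ┃              
  ┃---------------------------┃              
  ┃  1 [476.44]       0       ┃              
  ┃  2        0     239     69┃              
  ┃  3        0       0       ┃              
· ┃  4        0     100       ┃              
━━┃  5        0       0       ┃              
  ┃  6      693       0       ┃              


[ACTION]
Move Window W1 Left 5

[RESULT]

                                             
                                             
                                             
                                             
                                             
                                             
━━━━━━━━━━━━━━━━━━━━━━━━━┓                   
preadsheet               ┃                   
─────────────────────────┨                   
: 476.44                 ┃                   
     A       B       C   ┃                   
-------------------------┃                   
1 [476.44]       0       ┃                   
2        0     239     69┃                   
3        0       0       ┃                   
4        0     100       ┃                   
5        0       0       ┃                   
6      693       0       ┃                   


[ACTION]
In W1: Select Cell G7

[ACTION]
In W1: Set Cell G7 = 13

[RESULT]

                                             
                                             
                                             
                                             
                                             
                                             
━━━━━━━━━━━━━━━━━━━━━━━━━┓                   
preadsheet               ┃                   
─────────────────────────┨                   
: 13                     ┃                   
     A       B       C   ┃                   
-------------------------┃                   
1   476.44       0       ┃                   
2        0     239     69┃                   
3        0       0       ┃                   
4        0     100       ┃                   
5        0       0       ┃                   
6      693       0       ┃                   


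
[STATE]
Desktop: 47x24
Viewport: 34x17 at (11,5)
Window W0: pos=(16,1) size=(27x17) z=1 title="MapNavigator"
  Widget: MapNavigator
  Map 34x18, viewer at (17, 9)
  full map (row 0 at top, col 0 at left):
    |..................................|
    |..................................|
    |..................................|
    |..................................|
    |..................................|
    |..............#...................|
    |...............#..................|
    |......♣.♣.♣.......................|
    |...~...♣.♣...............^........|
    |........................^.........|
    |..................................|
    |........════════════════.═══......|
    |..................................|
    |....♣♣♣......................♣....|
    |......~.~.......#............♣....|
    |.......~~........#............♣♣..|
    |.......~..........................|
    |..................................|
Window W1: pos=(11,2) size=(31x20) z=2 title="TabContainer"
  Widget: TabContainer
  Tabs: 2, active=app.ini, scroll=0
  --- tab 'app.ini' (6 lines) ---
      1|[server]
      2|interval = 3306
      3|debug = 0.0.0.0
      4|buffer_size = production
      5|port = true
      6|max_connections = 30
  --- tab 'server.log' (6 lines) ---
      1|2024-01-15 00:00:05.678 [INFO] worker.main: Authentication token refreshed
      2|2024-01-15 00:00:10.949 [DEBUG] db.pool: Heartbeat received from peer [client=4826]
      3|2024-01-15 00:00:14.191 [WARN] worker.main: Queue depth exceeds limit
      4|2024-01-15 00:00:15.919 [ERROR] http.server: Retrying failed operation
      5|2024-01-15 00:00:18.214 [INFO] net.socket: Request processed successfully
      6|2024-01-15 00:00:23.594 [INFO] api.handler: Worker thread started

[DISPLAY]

┃[app.ini]│ server.log        ┃┃  
┃─────────────────────────────┃┃  
┃[server]                     ┃┃  
┃interval = 3306              ┃┃  
┃debug = 0.0.0.0              ┃┃  
┃buffer_size = production     ┃┃  
┃port = true                  ┃┃  
┃max_connections = 30         ┃┃  
┃                             ┃┃  
┃                             ┃┃  
┃                             ┃┃  
┃                             ┃┃  
┃                             ┃┛  
┃                             ┃   
┃                             ┃   
┃                             ┃   
┗━━━━━━━━━━━━━━━━━━━━━━━━━━━━━┛   


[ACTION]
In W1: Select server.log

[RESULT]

┃ app.ini │[server.log]       ┃┃  
┃─────────────────────────────┃┃  
┃2024-01-15 00:00:05.678 [INFO┃┃  
┃2024-01-15 00:00:10.949 [DEBU┃┃  
┃2024-01-15 00:00:14.191 [WARN┃┃  
┃2024-01-15 00:00:15.919 [ERRO┃┃  
┃2024-01-15 00:00:18.214 [INFO┃┃  
┃2024-01-15 00:00:23.594 [INFO┃┃  
┃                             ┃┃  
┃                             ┃┃  
┃                             ┃┃  
┃                             ┃┃  
┃                             ┃┛  
┃                             ┃   
┃                             ┃   
┃                             ┃   
┗━━━━━━━━━━━━━━━━━━━━━━━━━━━━━┛   


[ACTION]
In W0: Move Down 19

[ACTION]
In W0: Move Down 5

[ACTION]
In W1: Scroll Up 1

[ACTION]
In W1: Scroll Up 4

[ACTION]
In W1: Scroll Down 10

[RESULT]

┃ app.ini │[server.log]       ┃┃  
┃─────────────────────────────┃┃  
┃2024-01-15 00:00:23.594 [INFO┃┃  
┃                             ┃┃  
┃                             ┃┃  
┃                             ┃┃  
┃                             ┃┃  
┃                             ┃┃  
┃                             ┃┃  
┃                             ┃┃  
┃                             ┃┃  
┃                             ┃┃  
┃                             ┃┛  
┃                             ┃   
┃                             ┃   
┃                             ┃   
┗━━━━━━━━━━━━━━━━━━━━━━━━━━━━━┛   


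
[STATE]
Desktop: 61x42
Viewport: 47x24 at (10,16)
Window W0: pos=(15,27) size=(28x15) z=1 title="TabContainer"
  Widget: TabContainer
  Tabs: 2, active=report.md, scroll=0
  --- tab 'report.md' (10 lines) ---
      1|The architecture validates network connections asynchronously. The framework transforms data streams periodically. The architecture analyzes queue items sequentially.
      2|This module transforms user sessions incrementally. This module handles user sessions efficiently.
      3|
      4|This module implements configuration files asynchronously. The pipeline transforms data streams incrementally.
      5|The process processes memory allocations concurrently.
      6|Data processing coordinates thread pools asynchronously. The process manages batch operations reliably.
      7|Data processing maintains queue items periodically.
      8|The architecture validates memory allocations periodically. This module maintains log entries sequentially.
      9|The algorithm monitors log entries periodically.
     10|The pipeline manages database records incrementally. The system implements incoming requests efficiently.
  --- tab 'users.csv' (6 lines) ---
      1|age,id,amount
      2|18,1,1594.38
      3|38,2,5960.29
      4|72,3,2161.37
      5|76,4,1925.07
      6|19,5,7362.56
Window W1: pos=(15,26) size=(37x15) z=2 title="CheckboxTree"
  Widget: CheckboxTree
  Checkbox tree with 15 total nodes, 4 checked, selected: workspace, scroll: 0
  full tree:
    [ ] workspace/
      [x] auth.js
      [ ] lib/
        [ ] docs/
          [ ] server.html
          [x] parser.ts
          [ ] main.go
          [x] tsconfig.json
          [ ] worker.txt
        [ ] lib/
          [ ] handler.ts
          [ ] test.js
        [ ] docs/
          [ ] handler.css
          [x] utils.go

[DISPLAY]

                                               
                                               
                                               
                                               
                                               
                                               
                                               
                                               
                                               
                                               
     ┏━━━━━━━━━━━━━━━━━━━━━━━━━━━━━━━━━━━┓     
     ┃ CheckboxTree                      ┃     
     ┠───────────────────────────────────┨     
     ┃>[-] workspace/                    ┃     
     ┃   [x] auth.js                     ┃     
     ┃   [-] lib/                        ┃     
     ┃     [-] docs/                     ┃     
     ┃       [ ] server.html             ┃     
     ┃       [x] parser.ts               ┃     
     ┃       [ ] main.go                 ┃     
     ┃       [x] tsconfig.json           ┃     
     ┃       [ ] worker.txt              ┃     
     ┃     [ ] lib/                      ┃     
     ┃       [ ] handler.ts              ┃     


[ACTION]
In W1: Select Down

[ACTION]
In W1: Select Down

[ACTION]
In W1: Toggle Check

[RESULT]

                                               
                                               
                                               
                                               
                                               
                                               
                                               
                                               
                                               
                                               
     ┏━━━━━━━━━━━━━━━━━━━━━━━━━━━━━━━━━━━┓     
     ┃ CheckboxTree                      ┃     
     ┠───────────────────────────────────┨     
     ┃ [x] workspace/                    ┃     
     ┃   [x] auth.js                     ┃     
     ┃>  [x] lib/                        ┃     
     ┃     [x] docs/                     ┃     
     ┃       [x] server.html             ┃     
     ┃       [x] parser.ts               ┃     
     ┃       [x] main.go                 ┃     
     ┃       [x] tsconfig.json           ┃     
     ┃       [x] worker.txt              ┃     
     ┃     [x] lib/                      ┃     
     ┃       [x] handler.ts              ┃     


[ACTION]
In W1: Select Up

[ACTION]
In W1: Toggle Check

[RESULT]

                                               
                                               
                                               
                                               
                                               
                                               
                                               
                                               
                                               
                                               
     ┏━━━━━━━━━━━━━━━━━━━━━━━━━━━━━━━━━━━┓     
     ┃ CheckboxTree                      ┃     
     ┠───────────────────────────────────┨     
     ┃ [-] workspace/                    ┃     
     ┃>  [ ] auth.js                     ┃     
     ┃   [x] lib/                        ┃     
     ┃     [x] docs/                     ┃     
     ┃       [x] server.html             ┃     
     ┃       [x] parser.ts               ┃     
     ┃       [x] main.go                 ┃     
     ┃       [x] tsconfig.json           ┃     
     ┃       [x] worker.txt              ┃     
     ┃     [x] lib/                      ┃     
     ┃       [x] handler.ts              ┃     


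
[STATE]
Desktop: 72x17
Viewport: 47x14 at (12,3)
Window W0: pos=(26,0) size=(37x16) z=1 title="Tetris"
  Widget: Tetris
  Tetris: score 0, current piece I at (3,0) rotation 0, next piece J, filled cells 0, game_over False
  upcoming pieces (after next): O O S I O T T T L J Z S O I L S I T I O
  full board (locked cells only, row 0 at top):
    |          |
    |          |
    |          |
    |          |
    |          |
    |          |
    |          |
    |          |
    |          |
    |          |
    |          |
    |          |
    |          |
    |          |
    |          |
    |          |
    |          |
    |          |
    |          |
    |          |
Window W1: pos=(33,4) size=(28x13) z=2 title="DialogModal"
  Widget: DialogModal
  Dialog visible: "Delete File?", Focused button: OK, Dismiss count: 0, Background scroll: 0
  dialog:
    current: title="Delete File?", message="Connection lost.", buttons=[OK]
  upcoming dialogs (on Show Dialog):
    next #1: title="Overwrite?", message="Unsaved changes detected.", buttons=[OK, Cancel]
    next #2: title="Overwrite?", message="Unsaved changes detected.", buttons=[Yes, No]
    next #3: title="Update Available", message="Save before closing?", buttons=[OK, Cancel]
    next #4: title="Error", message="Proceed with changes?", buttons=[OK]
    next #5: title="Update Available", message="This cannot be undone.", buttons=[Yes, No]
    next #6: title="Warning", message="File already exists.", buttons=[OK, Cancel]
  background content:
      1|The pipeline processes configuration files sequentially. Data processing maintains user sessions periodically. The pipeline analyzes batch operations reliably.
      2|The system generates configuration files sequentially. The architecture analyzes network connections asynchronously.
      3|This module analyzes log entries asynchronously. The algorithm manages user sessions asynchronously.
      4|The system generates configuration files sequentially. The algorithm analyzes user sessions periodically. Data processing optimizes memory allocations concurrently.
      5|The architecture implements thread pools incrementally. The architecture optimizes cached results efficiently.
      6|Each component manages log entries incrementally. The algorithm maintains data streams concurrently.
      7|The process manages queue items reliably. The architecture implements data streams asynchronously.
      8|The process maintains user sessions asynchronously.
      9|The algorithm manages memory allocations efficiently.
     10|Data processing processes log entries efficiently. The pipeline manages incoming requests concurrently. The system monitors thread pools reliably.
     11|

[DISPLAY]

              ┃          │Next:                
              ┃      ┏━━━━━━━━━━━━━━━━━━━━━━━━━
              ┃      ┃ DialogModal             
              ┃      ┠─────────────────────────
              ┃      ┃The pipeline processes co
              ┃      ┃The system generates conf
              ┃      ┃Thi┌──────────────────┐g 
              ┃      ┃The│   Delete File?   │nf
              ┃      ┃The│ Connection lost. │en
              ┃      ┃Eac│       [OK]       │lo
              ┃      ┃The└──────────────────┘ue
              ┃      ┃The process maintains use
              ┗━━━━━━┃The algorithm manages mem
                     ┗━━━━━━━━━━━━━━━━━━━━━━━━━


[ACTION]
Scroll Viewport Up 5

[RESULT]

              ┏━━━━━━━━━━━━━━━━━━━━━━━━━━━━━━━━
              ┃ Tetris                         
              ┠────────────────────────────────
              ┃          │Next:                
              ┃      ┏━━━━━━━━━━━━━━━━━━━━━━━━━
              ┃      ┃ DialogModal             
              ┃      ┠─────────────────────────
              ┃      ┃The pipeline processes co
              ┃      ┃The system generates conf
              ┃      ┃Thi┌──────────────────┐g 
              ┃      ┃The│   Delete File?   │nf
              ┃      ┃The│ Connection lost. │en
              ┃      ┃Eac│       [OK]       │lo
              ┃      ┃The└──────────────────┘ue


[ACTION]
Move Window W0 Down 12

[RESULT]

                                               
              ┏━━━━━━━━━━━━━━━━━━━━━━━━━━━━━━━━
              ┃ Tetris                         
              ┠────────────────────────────────
              ┃      ┏━━━━━━━━━━━━━━━━━━━━━━━━━
              ┃      ┃ DialogModal             
              ┃      ┠─────────────────────────
              ┃      ┃The pipeline processes co
              ┃      ┃The system generates conf
              ┃      ┃Thi┌──────────────────┐g 
              ┃      ┃The│   Delete File?   │nf
              ┃      ┃The│ Connection lost. │en
              ┃      ┃Eac│       [OK]       │lo
              ┃      ┃The└──────────────────┘ue


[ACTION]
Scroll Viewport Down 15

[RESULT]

              ┠────────────────────────────────
              ┃      ┏━━━━━━━━━━━━━━━━━━━━━━━━━
              ┃      ┃ DialogModal             
              ┃      ┠─────────────────────────
              ┃      ┃The pipeline processes co
              ┃      ┃The system generates conf
              ┃      ┃Thi┌──────────────────┐g 
              ┃      ┃The│   Delete File?   │nf
              ┃      ┃The│ Connection lost. │en
              ┃      ┃Eac│       [OK]       │lo
              ┃      ┃The└──────────────────┘ue
              ┃      ┃The process maintains use
              ┃      ┃The algorithm manages mem
              ┗━━━━━━┗━━━━━━━━━━━━━━━━━━━━━━━━━
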